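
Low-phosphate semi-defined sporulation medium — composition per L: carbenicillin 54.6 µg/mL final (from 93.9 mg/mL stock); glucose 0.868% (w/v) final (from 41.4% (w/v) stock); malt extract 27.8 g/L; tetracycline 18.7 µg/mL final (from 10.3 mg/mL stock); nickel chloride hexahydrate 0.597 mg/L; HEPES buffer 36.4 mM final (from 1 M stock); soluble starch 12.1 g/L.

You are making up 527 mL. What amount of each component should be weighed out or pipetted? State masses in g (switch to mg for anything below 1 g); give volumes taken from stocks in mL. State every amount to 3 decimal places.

Target volume = 527 mL = 0.527 L.
carbenicillin: C1V1 = C2V2 → 54.6 µg/mL × 527 mL ÷ 93900 µg/mL = 0.306 mL
glucose: dilute stock: 0.868% ÷ 41.4% × 527 mL = 11.049 mL
malt extract: 27.8 g/L × 0.527 L = 14.651 g
tetracycline: V = C2·V2/C1 = 18.7 µg/mL × 527 mL ÷ 10300 µg/mL = 0.957 mL
nickel chloride hexahydrate: 0.597 mg/L × 0.527 L = 0.315 mg
HEPES buffer: V = C2·V2/C1 = 36.4 mM × 527 mL ÷ 1000 mM = 19.183 mL
soluble starch: 12.1 g/L × 0.527 L = 6.377 g

carbenicillin 0.306 mL; glucose 11.049 mL; malt extract 14.651 g; tetracycline 0.957 mL; nickel chloride hexahydrate 0.315 mg; HEPES buffer 19.183 mL; soluble starch 6.377 g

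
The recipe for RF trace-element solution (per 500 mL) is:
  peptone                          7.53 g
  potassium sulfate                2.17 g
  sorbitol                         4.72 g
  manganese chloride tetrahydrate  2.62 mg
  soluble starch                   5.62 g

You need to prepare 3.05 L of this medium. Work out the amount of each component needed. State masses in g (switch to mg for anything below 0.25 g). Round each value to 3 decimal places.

Ratio of target to recipe volume: 3050 / 500 = 6.1.
peptone: 7.53 g × (3050 mL / 500 mL) = 45.933 g
potassium sulfate: 2.17 g × (3050 mL / 500 mL) = 13.237 g
sorbitol: 4.72 g × (3050 mL / 500 mL) = 28.792 g
manganese chloride tetrahydrate: 2.62 mg × (3050 mL / 500 mL) = 15.982 mg
soluble starch: 5.62 g × (3050 mL / 500 mL) = 34.282 g

peptone 45.933 g; potassium sulfate 13.237 g; sorbitol 28.792 g; manganese chloride tetrahydrate 15.982 mg; soluble starch 34.282 g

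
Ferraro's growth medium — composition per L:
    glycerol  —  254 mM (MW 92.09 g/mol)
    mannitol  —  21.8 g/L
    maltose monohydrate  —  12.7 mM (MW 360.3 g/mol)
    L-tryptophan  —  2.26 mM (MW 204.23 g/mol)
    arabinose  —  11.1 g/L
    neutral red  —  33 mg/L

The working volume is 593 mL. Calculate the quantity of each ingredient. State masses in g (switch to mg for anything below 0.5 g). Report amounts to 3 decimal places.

glycerol 13.871 g; mannitol 12.927 g; maltose monohydrate 2.713 g; L-tryptophan 273.705 mg; arabinose 6.582 g; neutral red 19.569 mg

Working volume: 593 mL = 0.593 L.
glycerol: 254 mmol/L × 92.09 g/mol × 0.593 L ÷ 1000 = 13.871 g
mannitol: 21.8 g/L × 0.593 L = 12.927 g
maltose monohydrate: 12.7 mmol/L × 360.3 g/mol × 0.593 L ÷ 1000 = 2.713 g
L-tryptophan: 2.26 mmol/L × 204.23 mg/mmol × 0.593 L = 273.705 mg
arabinose: 11.1 g/L × 0.593 L = 6.582 g
neutral red: 33 mg/L × 0.593 L = 19.569 mg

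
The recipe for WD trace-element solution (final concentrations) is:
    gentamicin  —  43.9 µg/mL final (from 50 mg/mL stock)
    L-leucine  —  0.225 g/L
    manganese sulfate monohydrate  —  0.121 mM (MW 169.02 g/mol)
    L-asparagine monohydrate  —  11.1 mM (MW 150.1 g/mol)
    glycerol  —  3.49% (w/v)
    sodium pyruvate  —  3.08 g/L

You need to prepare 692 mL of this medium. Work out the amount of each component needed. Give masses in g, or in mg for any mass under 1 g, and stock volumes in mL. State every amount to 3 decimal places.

Scale factor relative to 1 L: 0.692.
gentamicin: dilute stock: 43.9 µg/mL × 692 mL ÷ 50000 µg/mL = 0.608 mL
L-leucine: 0.225 g/L × 0.692 L = 0.1557 g = 155.700 mg
manganese sulfate monohydrate: 0.121 mmol/L × 169.02 mg/mmol × 0.692 L = 14.152 mg
L-asparagine monohydrate: 11.1 mmol/L × 150.1 g/mol × 0.692 L ÷ 1000 = 1.153 g
glycerol: 3.49% w/v = 34.9 g/L → 34.9 × 0.692 L = 24.151 g
sodium pyruvate: 3.08 g/L × 0.692 L = 2.131 g

gentamicin 0.608 mL; L-leucine 155.700 mg; manganese sulfate monohydrate 14.152 mg; L-asparagine monohydrate 1.153 g; glycerol 24.151 g; sodium pyruvate 2.131 g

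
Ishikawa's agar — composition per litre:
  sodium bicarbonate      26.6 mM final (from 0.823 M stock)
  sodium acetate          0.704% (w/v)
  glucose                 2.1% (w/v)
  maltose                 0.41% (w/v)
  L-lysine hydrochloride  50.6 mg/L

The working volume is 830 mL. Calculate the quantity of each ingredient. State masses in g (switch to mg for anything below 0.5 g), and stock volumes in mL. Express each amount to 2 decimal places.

Target volume = 830 mL = 0.83 L.
sodium bicarbonate: dilute stock: 26.6 mM × 830 mL ÷ 823 mM = 26.83 mL
sodium acetate: 0.704% w/v = 7.04 g/L → 7.04 × 0.83 L = 5.84 g
glucose: 2.1 g per 100 mL × 830 mL ÷ 100 = 17.43 g
maltose: 0.41% w/v = 4.1 g/L → 4.1 × 0.83 L = 3.40 g
L-lysine hydrochloride: 50.6 mg/L × 0.83 L = 42.00 mg

sodium bicarbonate 26.83 mL; sodium acetate 5.84 g; glucose 17.43 g; maltose 3.40 g; L-lysine hydrochloride 42.00 mg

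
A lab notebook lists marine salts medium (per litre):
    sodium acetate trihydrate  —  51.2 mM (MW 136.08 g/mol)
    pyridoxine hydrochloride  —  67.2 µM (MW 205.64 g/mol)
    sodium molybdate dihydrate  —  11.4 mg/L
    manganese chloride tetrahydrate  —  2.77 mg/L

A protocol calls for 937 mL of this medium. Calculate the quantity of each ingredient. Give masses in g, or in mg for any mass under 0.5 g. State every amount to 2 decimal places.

Working volume: 937 mL = 0.937 L.
sodium acetate trihydrate: 51.2 mmol/L × 136.08 g/mol × 0.937 L ÷ 1000 = 6.53 g
pyridoxine hydrochloride: 67.2 µmol/L × 205.64 g/mol × 0.937 L ÷ 1000 = 12.95 mg
sodium molybdate dihydrate: 11.4 mg/L × 0.937 L = 10.68 mg
manganese chloride tetrahydrate: 2.77 mg/L × 0.937 L = 2.60 mg

sodium acetate trihydrate 6.53 g; pyridoxine hydrochloride 12.95 mg; sodium molybdate dihydrate 10.68 mg; manganese chloride tetrahydrate 2.60 mg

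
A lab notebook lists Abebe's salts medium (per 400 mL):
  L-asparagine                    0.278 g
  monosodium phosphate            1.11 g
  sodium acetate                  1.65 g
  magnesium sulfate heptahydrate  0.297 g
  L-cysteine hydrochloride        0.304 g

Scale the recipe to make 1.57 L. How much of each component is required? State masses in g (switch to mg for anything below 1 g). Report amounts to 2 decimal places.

L-asparagine 1.09 g; monosodium phosphate 4.36 g; sodium acetate 6.48 g; magnesium sulfate heptahydrate 1.17 g; L-cysteine hydrochloride 1.19 g

Scale factor = 1570 mL / 400 mL = 3.925.
L-asparagine: 0.278 g × (1570 mL / 400 mL) = 1.09 g
monosodium phosphate: 1.11 g × (1570 mL / 400 mL) = 4.36 g
sodium acetate: 1.65 g × (1570 mL / 400 mL) = 6.48 g
magnesium sulfate heptahydrate: 0.297 g × (1570 mL / 400 mL) = 1.17 g
L-cysteine hydrochloride: 0.304 g × (1570 mL / 400 mL) = 1.19 g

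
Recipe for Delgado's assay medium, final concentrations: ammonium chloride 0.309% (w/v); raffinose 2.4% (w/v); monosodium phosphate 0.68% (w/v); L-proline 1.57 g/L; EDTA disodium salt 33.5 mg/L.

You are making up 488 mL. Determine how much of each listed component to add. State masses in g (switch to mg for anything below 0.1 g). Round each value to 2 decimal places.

ammonium chloride 1.51 g; raffinose 11.71 g; monosodium phosphate 3.32 g; L-proline 0.77 g; EDTA disodium salt 16.35 mg

Working volume: 488 mL = 0.488 L.
ammonium chloride: 0.309% w/v = 3.09 g/L → 3.09 × 0.488 L = 1.51 g
raffinose: 2.4 g per 100 mL × 488 mL ÷ 100 = 11.71 g
monosodium phosphate: 0.68% w/v = 6.8 g/L → 6.8 × 0.488 L = 3.32 g
L-proline: 1.57 g/L × 0.488 L = 0.77 g
EDTA disodium salt: 33.5 mg/L × 0.488 L = 16.35 mg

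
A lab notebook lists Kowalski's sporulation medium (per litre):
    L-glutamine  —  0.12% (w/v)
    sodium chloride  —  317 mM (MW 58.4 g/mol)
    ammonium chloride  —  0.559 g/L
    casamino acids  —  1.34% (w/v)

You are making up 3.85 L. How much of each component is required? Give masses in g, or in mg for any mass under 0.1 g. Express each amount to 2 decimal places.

Scale factor relative to 1 L: 3.85.
L-glutamine: 0.12 g per 100 mL × 3850 mL ÷ 100 = 4.62 g
sodium chloride: 317 mmol/L × 58.4 g/mol × 3.85 L ÷ 1000 = 71.27 g
ammonium chloride: 0.559 g/L × 3.85 L = 2.15 g
casamino acids: 1.34 g per 100 mL × 3850 mL ÷ 100 = 51.59 g

L-glutamine 4.62 g; sodium chloride 71.27 g; ammonium chloride 2.15 g; casamino acids 51.59 g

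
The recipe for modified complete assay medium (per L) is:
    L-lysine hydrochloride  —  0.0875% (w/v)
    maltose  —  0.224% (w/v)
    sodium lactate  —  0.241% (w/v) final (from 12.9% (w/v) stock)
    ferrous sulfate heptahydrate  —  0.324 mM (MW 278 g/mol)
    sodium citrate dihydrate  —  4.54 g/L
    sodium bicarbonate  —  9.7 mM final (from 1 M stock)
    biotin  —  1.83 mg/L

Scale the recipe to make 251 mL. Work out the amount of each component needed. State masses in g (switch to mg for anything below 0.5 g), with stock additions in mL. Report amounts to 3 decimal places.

L-lysine hydrochloride 219.625 mg; maltose 0.562 g; sodium lactate 4.689 mL; ferrous sulfate heptahydrate 22.608 mg; sodium citrate dihydrate 1.140 g; sodium bicarbonate 2.435 mL; biotin 0.459 mg

Target volume = 251 mL = 0.251 L.
L-lysine hydrochloride: 0.0875 g per 100 mL × 251 mL ÷ 100 = 0.219625 g = 219.625 mg
maltose: 0.224% w/v = 2.24 g/L → 2.24 × 0.251 L = 0.562 g
sodium lactate: dilute stock: 0.241% ÷ 12.9% × 251 mL = 4.689 mL
ferrous sulfate heptahydrate: 0.324 mmol/L × 278 mg/mmol × 0.251 L = 22.608 mg
sodium citrate dihydrate: 4.54 g/L × 0.251 L = 1.140 g
sodium bicarbonate: C1V1 = C2V2 → 9.7 mM × 251 mL ÷ 1000 mM = 2.435 mL
biotin: 1.83 mg/L × 0.251 L = 0.459 mg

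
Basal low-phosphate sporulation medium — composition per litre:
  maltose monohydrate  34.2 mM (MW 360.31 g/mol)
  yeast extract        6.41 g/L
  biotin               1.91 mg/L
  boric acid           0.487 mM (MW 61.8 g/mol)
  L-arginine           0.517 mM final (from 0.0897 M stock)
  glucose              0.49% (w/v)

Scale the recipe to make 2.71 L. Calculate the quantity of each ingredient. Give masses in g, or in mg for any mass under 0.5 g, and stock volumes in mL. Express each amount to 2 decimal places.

Scale factor relative to 1 L: 2.71.
maltose monohydrate: 34.2 mmol/L × 360.31 g/mol × 2.71 L ÷ 1000 = 33.39 g
yeast extract: 6.41 g/L × 2.71 L = 17.37 g
biotin: 1.91 mg/L × 2.71 L = 5.18 mg
boric acid: 0.487 mmol/L × 61.8 mg/mmol × 2.71 L = 81.56 mg
L-arginine: C1V1 = C2V2 → 0.517 mM × 2710 mL ÷ 89.7 mM = 15.62 mL
glucose: 0.49 g per 100 mL × 2710 mL ÷ 100 = 13.28 g

maltose monohydrate 33.39 g; yeast extract 17.37 g; biotin 5.18 mg; boric acid 81.56 mg; L-arginine 15.62 mL; glucose 13.28 g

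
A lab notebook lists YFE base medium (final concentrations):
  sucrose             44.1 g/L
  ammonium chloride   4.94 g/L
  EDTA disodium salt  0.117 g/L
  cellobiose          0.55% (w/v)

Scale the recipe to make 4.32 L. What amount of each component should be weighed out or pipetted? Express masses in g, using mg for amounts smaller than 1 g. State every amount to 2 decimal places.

Scale factor relative to 1 L: 4.32.
sucrose: 44.1 g/L × 4.32 L = 190.51 g
ammonium chloride: 4.94 g/L × 4.32 L = 21.34 g
EDTA disodium salt: 0.117 g/L × 4.32 L = 0.50544 g = 505.44 mg
cellobiose: 0.55% w/v = 5.5 g/L → 5.5 × 4.32 L = 23.76 g

sucrose 190.51 g; ammonium chloride 21.34 g; EDTA disodium salt 505.44 mg; cellobiose 23.76 g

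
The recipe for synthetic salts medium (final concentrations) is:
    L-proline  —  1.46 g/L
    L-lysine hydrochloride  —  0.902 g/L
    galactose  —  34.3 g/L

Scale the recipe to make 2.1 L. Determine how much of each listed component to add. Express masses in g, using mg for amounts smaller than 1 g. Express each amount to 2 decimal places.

L-proline 3.07 g; L-lysine hydrochloride 1.89 g; galactose 72.03 g

Scale factor relative to 1 L: 2.1.
L-proline: 1.46 g/L × 2.1 L = 3.07 g
L-lysine hydrochloride: 0.902 g/L × 2.1 L = 1.89 g
galactose: 34.3 g/L × 2.1 L = 72.03 g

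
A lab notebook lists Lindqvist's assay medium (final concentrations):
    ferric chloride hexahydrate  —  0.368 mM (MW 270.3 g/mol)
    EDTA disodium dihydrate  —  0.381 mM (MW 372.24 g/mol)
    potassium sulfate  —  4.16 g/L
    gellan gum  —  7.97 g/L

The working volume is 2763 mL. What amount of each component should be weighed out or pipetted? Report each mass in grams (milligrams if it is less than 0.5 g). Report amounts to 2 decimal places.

Working volume: 2763 mL = 2.763 L.
ferric chloride hexahydrate: 0.368 mmol/L × 270.3 mg/mmol × 2.763 L = 274.84 mg
EDTA disodium dihydrate: 0.381 mmol/L × 372.24 mg/mmol × 2.763 L = 391.86 mg
potassium sulfate: 4.16 g/L × 2.763 L = 11.49 g
gellan gum: 7.97 g/L × 2.763 L = 22.02 g

ferric chloride hexahydrate 274.84 mg; EDTA disodium dihydrate 391.86 mg; potassium sulfate 11.49 g; gellan gum 22.02 g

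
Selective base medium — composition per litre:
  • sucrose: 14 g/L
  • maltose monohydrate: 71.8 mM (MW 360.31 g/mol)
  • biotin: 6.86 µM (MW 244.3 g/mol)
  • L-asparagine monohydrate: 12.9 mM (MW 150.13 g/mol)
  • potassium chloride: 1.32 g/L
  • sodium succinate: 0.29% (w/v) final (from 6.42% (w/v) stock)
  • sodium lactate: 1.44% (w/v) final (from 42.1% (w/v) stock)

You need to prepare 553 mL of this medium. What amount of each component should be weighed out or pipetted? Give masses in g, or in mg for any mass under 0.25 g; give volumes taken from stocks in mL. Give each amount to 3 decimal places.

Working volume: 553 mL = 0.553 L.
sucrose: 14 g/L × 0.553 L = 7.742 g
maltose monohydrate: 71.8 mmol/L × 360.31 g/mol × 0.553 L ÷ 1000 = 14.306 g
biotin: 6.86 µmol/L × 244.3 g/mol × 0.553 L ÷ 1000 = 0.927 mg
L-asparagine monohydrate: 12.9 mmol/L × 150.13 g/mol × 0.553 L ÷ 1000 = 1.071 g
potassium chloride: 1.32 g/L × 0.553 L = 0.730 g
sodium succinate: C1V1 = C2V2 → 0.29% ÷ 6.42% × 553 mL = 24.980 mL
sodium lactate: dilute stock: 1.44% ÷ 42.1% × 553 mL = 18.915 mL

sucrose 7.742 g; maltose monohydrate 14.306 g; biotin 0.927 mg; L-asparagine monohydrate 1.071 g; potassium chloride 0.730 g; sodium succinate 24.980 mL; sodium lactate 18.915 mL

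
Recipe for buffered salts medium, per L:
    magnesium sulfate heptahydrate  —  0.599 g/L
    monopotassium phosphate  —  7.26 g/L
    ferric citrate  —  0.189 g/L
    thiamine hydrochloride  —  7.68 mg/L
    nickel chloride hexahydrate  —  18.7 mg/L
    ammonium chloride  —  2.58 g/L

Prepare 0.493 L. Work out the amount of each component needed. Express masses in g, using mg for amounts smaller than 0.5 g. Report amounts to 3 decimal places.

Scale factor relative to 1 L: 0.493.
magnesium sulfate heptahydrate: 0.599 g/L × 0.493 L = 0.295307 g = 295.307 mg
monopotassium phosphate: 7.26 g/L × 0.493 L = 3.579 g
ferric citrate: 0.189 g/L × 0.493 L = 0.093177 g = 93.177 mg
thiamine hydrochloride: 7.68 mg/L × 0.493 L = 3.786 mg
nickel chloride hexahydrate: 18.7 mg/L × 0.493 L = 9.219 mg
ammonium chloride: 2.58 g/L × 0.493 L = 1.272 g

magnesium sulfate heptahydrate 295.307 mg; monopotassium phosphate 3.579 g; ferric citrate 93.177 mg; thiamine hydrochloride 3.786 mg; nickel chloride hexahydrate 9.219 mg; ammonium chloride 1.272 g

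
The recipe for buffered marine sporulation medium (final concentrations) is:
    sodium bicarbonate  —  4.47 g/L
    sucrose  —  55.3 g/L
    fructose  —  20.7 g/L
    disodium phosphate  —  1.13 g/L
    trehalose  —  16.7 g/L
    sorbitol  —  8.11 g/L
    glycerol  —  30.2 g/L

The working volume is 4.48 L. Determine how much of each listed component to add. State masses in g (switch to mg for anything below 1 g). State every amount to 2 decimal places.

sodium bicarbonate 20.03 g; sucrose 247.74 g; fructose 92.74 g; disodium phosphate 5.06 g; trehalose 74.82 g; sorbitol 36.33 g; glycerol 135.30 g

Working volume: 4.48 L.
sodium bicarbonate: 4.47 g/L × 4.48 L = 20.03 g
sucrose: 55.3 g/L × 4.48 L = 247.74 g
fructose: 20.7 g/L × 4.48 L = 92.74 g
disodium phosphate: 1.13 g/L × 4.48 L = 5.06 g
trehalose: 16.7 g/L × 4.48 L = 74.82 g
sorbitol: 8.11 g/L × 4.48 L = 36.33 g
glycerol: 30.2 g/L × 4.48 L = 135.30 g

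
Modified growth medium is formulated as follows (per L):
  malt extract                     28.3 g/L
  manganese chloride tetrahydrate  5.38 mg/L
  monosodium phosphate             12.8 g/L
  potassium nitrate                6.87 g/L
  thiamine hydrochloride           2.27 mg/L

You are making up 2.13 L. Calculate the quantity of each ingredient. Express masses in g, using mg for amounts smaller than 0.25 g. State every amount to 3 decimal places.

Working volume: 2.13 L.
malt extract: 28.3 g/L × 2.13 L = 60.279 g
manganese chloride tetrahydrate: 5.38 mg/L × 2.13 L = 11.459 mg
monosodium phosphate: 12.8 g/L × 2.13 L = 27.264 g
potassium nitrate: 6.87 g/L × 2.13 L = 14.633 g
thiamine hydrochloride: 2.27 mg/L × 2.13 L = 4.835 mg

malt extract 60.279 g; manganese chloride tetrahydrate 11.459 mg; monosodium phosphate 27.264 g; potassium nitrate 14.633 g; thiamine hydrochloride 4.835 mg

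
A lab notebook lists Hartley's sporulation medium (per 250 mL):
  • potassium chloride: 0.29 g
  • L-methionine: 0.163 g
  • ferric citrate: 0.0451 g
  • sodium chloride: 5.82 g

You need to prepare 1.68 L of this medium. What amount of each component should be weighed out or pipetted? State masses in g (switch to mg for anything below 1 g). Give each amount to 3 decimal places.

Scale factor = 1680 mL / 250 mL = 6.72.
potassium chloride: 0.29 g × (1680 mL / 250 mL) = 1.949 g
L-methionine: 0.163 g × (1680 mL / 250 mL) = 1.095 g
ferric citrate: 0.0451 g × (1680 mL / 250 mL) = 0.303072 g = 303.072 mg
sodium chloride: 5.82 g × (1680 mL / 250 mL) = 39.110 g

potassium chloride 1.949 g; L-methionine 1.095 g; ferric citrate 303.072 mg; sodium chloride 39.110 g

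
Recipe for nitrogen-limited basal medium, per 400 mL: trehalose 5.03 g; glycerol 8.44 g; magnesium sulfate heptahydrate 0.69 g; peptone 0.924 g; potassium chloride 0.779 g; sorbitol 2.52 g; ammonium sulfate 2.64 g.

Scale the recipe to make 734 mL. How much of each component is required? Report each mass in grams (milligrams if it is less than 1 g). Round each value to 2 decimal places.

trehalose 9.23 g; glycerol 15.49 g; magnesium sulfate heptahydrate 1.27 g; peptone 1.70 g; potassium chloride 1.43 g; sorbitol 4.62 g; ammonium sulfate 4.84 g

Scale factor = 734 mL / 400 mL = 1.835.
trehalose: 5.03 g × (734 mL / 400 mL) = 9.23 g
glycerol: 8.44 g × (734 mL / 400 mL) = 15.49 g
magnesium sulfate heptahydrate: 0.69 g × (734 mL / 400 mL) = 1.27 g
peptone: 0.924 g × (734 mL / 400 mL) = 1.70 g
potassium chloride: 0.779 g × (734 mL / 400 mL) = 1.43 g
sorbitol: 2.52 g × (734 mL / 400 mL) = 4.62 g
ammonium sulfate: 2.64 g × (734 mL / 400 mL) = 4.84 g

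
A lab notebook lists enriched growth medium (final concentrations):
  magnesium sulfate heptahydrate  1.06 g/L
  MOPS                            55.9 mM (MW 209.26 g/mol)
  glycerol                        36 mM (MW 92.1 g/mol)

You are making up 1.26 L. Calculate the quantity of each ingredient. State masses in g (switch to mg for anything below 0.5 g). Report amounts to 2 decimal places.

magnesium sulfate heptahydrate 1.34 g; MOPS 14.74 g; glycerol 4.18 g

Working volume: 1.26 L.
magnesium sulfate heptahydrate: 1.06 g/L × 1.26 L = 1.34 g
MOPS: 55.9 mmol/L × 209.26 g/mol × 1.26 L ÷ 1000 = 14.74 g
glycerol: 36 mmol/L × 92.1 g/mol × 1.26 L ÷ 1000 = 4.18 g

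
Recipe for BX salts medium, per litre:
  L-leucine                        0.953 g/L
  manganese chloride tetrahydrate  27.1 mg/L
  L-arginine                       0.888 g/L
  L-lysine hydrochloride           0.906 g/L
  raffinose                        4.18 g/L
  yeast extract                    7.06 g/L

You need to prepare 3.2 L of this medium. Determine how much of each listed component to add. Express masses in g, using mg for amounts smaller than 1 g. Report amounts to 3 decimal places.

Working volume: 3.2 L.
L-leucine: 0.953 g/L × 3.2 L = 3.050 g
manganese chloride tetrahydrate: 27.1 mg/L × 3.2 L = 86.720 mg
L-arginine: 0.888 g/L × 3.2 L = 2.842 g
L-lysine hydrochloride: 0.906 g/L × 3.2 L = 2.899 g
raffinose: 4.18 g/L × 3.2 L = 13.376 g
yeast extract: 7.06 g/L × 3.2 L = 22.592 g

L-leucine 3.050 g; manganese chloride tetrahydrate 86.720 mg; L-arginine 2.842 g; L-lysine hydrochloride 2.899 g; raffinose 13.376 g; yeast extract 22.592 g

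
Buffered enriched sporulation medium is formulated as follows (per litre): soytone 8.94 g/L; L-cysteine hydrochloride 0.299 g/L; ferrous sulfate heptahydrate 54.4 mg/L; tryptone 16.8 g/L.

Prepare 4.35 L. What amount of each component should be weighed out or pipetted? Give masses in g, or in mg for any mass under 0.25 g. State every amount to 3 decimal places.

soytone 38.889 g; L-cysteine hydrochloride 1.301 g; ferrous sulfate heptahydrate 236.640 mg; tryptone 73.080 g

Scale factor relative to 1 L: 4.35.
soytone: 8.94 g/L × 4.35 L = 38.889 g
L-cysteine hydrochloride: 0.299 g/L × 4.35 L = 1.301 g
ferrous sulfate heptahydrate: 54.4 mg/L × 4.35 L = 236.640 mg
tryptone: 16.8 g/L × 4.35 L = 73.080 g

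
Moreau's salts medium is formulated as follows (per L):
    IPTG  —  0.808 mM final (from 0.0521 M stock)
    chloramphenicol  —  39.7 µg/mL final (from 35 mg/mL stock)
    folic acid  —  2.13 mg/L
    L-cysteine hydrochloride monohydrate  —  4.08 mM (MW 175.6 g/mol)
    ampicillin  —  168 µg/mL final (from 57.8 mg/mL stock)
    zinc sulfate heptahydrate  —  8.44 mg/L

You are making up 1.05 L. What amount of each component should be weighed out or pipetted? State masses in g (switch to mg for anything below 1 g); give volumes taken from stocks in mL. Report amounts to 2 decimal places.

IPTG 16.28 mL; chloramphenicol 1.19 mL; folic acid 2.24 mg; L-cysteine hydrochloride monohydrate 752.27 mg; ampicillin 3.05 mL; zinc sulfate heptahydrate 8.86 mg

Scale factor relative to 1 L: 1.05.
IPTG: dilute stock: 0.808 mM × 1050 mL ÷ 52.1 mM = 16.28 mL
chloramphenicol: C1V1 = C2V2 → 39.7 µg/mL × 1050 mL ÷ 35000 µg/mL = 1.19 mL
folic acid: 2.13 mg/L × 1.05 L = 2.24 mg
L-cysteine hydrochloride monohydrate: 4.08 mmol/L × 175.6 mg/mmol × 1.05 L = 752.27 mg
ampicillin: V = C2·V2/C1 = 168 µg/mL × 1050 mL ÷ 57800 µg/mL = 3.05 mL
zinc sulfate heptahydrate: 8.44 mg/L × 1.05 L = 8.86 mg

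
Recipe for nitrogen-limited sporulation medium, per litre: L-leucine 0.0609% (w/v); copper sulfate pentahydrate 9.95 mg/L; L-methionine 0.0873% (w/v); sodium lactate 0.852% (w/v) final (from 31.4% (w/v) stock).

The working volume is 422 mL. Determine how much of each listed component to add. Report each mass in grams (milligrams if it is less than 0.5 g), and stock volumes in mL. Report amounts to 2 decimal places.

L-leucine 257.00 mg; copper sulfate pentahydrate 4.20 mg; L-methionine 368.41 mg; sodium lactate 11.45 mL

Working volume: 422 mL = 0.422 L.
L-leucine: 0.0609 g per 100 mL × 422 mL ÷ 100 = 0.256998 g = 257.00 mg
copper sulfate pentahydrate: 9.95 mg/L × 0.422 L = 4.20 mg
L-methionine: 0.0873% w/v = 0.873 g/L → 0.873 × 0.422 L = 0.368406 g = 368.41 mg
sodium lactate: C1V1 = C2V2 → 0.852% ÷ 31.4% × 422 mL = 11.45 mL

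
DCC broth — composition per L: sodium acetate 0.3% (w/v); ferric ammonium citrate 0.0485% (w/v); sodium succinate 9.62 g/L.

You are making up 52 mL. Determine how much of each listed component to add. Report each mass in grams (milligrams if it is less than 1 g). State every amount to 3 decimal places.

sodium acetate 156.000 mg; ferric ammonium citrate 25.220 mg; sodium succinate 500.240 mg

Target volume = 52 mL = 0.052 L.
sodium acetate: 0.3 g per 100 mL × 52 mL ÷ 100 = 0.156 g = 156.000 mg
ferric ammonium citrate: 0.0485 g per 100 mL × 52 mL ÷ 100 = 0.02522 g = 25.220 mg
sodium succinate: 9.62 g/L × 0.052 L = 0.50024 g = 500.240 mg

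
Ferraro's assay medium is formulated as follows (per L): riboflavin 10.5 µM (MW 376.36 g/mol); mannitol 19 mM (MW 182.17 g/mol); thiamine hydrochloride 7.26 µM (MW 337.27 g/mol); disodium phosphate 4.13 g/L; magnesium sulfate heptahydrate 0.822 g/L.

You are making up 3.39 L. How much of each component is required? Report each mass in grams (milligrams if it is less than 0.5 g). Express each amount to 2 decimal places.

Working volume: 3.39 L.
riboflavin: 10.5 µmol/L × 376.36 g/mol × 3.39 L ÷ 1000 = 13.40 mg
mannitol: 19 mmol/L × 182.17 g/mol × 3.39 L ÷ 1000 = 11.73 g
thiamine hydrochloride: 7.26 µmol/L × 337.27 g/mol × 3.39 L ÷ 1000 = 8.30 mg
disodium phosphate: 4.13 g/L × 3.39 L = 14.00 g
magnesium sulfate heptahydrate: 0.822 g/L × 3.39 L = 2.79 g

riboflavin 13.40 mg; mannitol 11.73 g; thiamine hydrochloride 8.30 mg; disodium phosphate 14.00 g; magnesium sulfate heptahydrate 2.79 g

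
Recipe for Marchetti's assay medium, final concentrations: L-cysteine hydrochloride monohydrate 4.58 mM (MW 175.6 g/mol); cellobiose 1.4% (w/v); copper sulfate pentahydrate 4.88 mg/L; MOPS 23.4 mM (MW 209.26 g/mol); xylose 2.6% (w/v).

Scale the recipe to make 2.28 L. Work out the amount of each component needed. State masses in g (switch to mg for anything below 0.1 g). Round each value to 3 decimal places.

L-cysteine hydrochloride monohydrate 1.834 g; cellobiose 31.920 g; copper sulfate pentahydrate 11.126 mg; MOPS 11.164 g; xylose 59.280 g

Working volume: 2.28 L.
L-cysteine hydrochloride monohydrate: 4.58 mmol/L × 175.6 g/mol × 2.28 L ÷ 1000 = 1.834 g
cellobiose: 1.4 g per 100 mL × 2280 mL ÷ 100 = 31.920 g
copper sulfate pentahydrate: 4.88 mg/L × 2.28 L = 11.126 mg
MOPS: 23.4 mmol/L × 209.26 g/mol × 2.28 L ÷ 1000 = 11.164 g
xylose: 2.6 g per 100 mL × 2280 mL ÷ 100 = 59.280 g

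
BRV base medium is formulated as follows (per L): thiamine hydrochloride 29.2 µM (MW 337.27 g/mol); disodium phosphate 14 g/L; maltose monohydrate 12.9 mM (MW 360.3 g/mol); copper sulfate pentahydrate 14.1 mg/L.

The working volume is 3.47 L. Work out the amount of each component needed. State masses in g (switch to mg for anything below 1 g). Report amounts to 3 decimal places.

thiamine hydrochloride 34.174 mg; disodium phosphate 48.580 g; maltose monohydrate 16.128 g; copper sulfate pentahydrate 48.927 mg

Working volume: 3.47 L.
thiamine hydrochloride: 29.2 µmol/L × 337.27 g/mol × 3.47 L ÷ 1000 = 34.174 mg
disodium phosphate: 14 g/L × 3.47 L = 48.580 g
maltose monohydrate: 12.9 mmol/L × 360.3 g/mol × 3.47 L ÷ 1000 = 16.128 g
copper sulfate pentahydrate: 14.1 mg/L × 3.47 L = 48.927 mg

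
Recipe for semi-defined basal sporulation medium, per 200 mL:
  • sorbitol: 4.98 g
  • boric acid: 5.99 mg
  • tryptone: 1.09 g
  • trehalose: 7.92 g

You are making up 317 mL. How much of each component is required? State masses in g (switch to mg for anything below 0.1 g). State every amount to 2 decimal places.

Ratio of target to recipe volume: 317 / 200 = 1.585.
sorbitol: 4.98 g × (317 mL / 200 mL) = 7.89 g
boric acid: 5.99 mg × (317 mL / 200 mL) = 9.49 mg
tryptone: 1.09 g × (317 mL / 200 mL) = 1.73 g
trehalose: 7.92 g × (317 mL / 200 mL) = 12.55 g

sorbitol 7.89 g; boric acid 9.49 mg; tryptone 1.73 g; trehalose 12.55 g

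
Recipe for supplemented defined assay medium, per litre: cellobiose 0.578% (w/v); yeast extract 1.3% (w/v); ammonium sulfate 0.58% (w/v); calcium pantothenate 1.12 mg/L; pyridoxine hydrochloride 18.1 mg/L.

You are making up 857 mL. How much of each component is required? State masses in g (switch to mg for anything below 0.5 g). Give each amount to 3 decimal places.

cellobiose 4.953 g; yeast extract 11.141 g; ammonium sulfate 4.971 g; calcium pantothenate 0.960 mg; pyridoxine hydrochloride 15.512 mg

Target volume = 857 mL = 0.857 L.
cellobiose: 0.578% w/v = 5.78 g/L → 5.78 × 0.857 L = 4.953 g
yeast extract: 1.3% w/v = 13 g/L → 13 × 0.857 L = 11.141 g
ammonium sulfate: 0.58% w/v = 5.8 g/L → 5.8 × 0.857 L = 4.971 g
calcium pantothenate: 1.12 mg/L × 0.857 L = 0.960 mg
pyridoxine hydrochloride: 18.1 mg/L × 0.857 L = 15.512 mg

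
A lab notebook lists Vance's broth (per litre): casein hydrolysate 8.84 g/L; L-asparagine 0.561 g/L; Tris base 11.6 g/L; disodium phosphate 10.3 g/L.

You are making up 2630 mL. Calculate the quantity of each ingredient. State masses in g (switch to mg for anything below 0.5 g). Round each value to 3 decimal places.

casein hydrolysate 23.249 g; L-asparagine 1.475 g; Tris base 30.508 g; disodium phosphate 27.089 g

Scale factor relative to 1 L: 2.63.
casein hydrolysate: 8.84 g/L × 2.63 L = 23.249 g
L-asparagine: 0.561 g/L × 2.63 L = 1.475 g
Tris base: 11.6 g/L × 2.63 L = 30.508 g
disodium phosphate: 10.3 g/L × 2.63 L = 27.089 g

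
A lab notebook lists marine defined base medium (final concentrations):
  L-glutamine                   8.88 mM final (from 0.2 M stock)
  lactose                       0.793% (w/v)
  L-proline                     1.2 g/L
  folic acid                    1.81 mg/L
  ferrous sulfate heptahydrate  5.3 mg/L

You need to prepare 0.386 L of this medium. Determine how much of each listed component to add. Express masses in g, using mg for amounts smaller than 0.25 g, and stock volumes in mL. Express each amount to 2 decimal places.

Scale factor relative to 1 L: 0.386.
L-glutamine: C1V1 = C2V2 → 8.88 mM × 386 mL ÷ 200 mM = 17.14 mL
lactose: 0.793% w/v = 7.93 g/L → 7.93 × 0.386 L = 3.06 g
L-proline: 1.2 g/L × 0.386 L = 0.46 g
folic acid: 1.81 mg/L × 0.386 L = 0.70 mg
ferrous sulfate heptahydrate: 5.3 mg/L × 0.386 L = 2.05 mg

L-glutamine 17.14 mL; lactose 3.06 g; L-proline 0.46 g; folic acid 0.70 mg; ferrous sulfate heptahydrate 2.05 mg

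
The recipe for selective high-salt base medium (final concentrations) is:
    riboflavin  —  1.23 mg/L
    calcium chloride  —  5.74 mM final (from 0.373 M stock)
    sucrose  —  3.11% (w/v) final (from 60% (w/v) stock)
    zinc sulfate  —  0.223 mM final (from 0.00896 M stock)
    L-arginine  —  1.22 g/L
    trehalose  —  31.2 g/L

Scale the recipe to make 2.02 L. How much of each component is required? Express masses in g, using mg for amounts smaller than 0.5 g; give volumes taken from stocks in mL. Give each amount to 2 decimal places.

Working volume: 2.02 L.
riboflavin: 1.23 mg/L × 2.02 L = 2.48 mg
calcium chloride: C1V1 = C2V2 → 5.74 mM × 2020 mL ÷ 373 mM = 31.09 mL
sucrose: dilute stock: 3.11% ÷ 60% × 2020 mL = 104.70 mL
zinc sulfate: C1V1 = C2V2 → 0.223 mM × 2020 mL ÷ 8.96 mM = 50.27 mL
L-arginine: 1.22 g/L × 2.02 L = 2.46 g
trehalose: 31.2 g/L × 2.02 L = 63.02 g

riboflavin 2.48 mg; calcium chloride 31.09 mL; sucrose 104.70 mL; zinc sulfate 50.27 mL; L-arginine 2.46 g; trehalose 63.02 g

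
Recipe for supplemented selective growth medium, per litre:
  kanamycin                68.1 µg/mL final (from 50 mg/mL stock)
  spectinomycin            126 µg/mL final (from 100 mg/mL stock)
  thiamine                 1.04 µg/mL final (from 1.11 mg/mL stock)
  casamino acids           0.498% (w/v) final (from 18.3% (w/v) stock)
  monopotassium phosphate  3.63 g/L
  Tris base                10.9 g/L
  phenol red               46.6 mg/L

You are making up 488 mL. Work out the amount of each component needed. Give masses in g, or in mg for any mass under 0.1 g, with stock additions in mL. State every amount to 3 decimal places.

kanamycin 0.665 mL; spectinomycin 0.615 mL; thiamine 0.457 mL; casamino acids 13.280 mL; monopotassium phosphate 1.771 g; Tris base 5.319 g; phenol red 22.741 mg

Working volume: 488 mL = 0.488 L.
kanamycin: V = C2·V2/C1 = 68.1 µg/mL × 488 mL ÷ 50000 µg/mL = 0.665 mL
spectinomycin: dilute stock: 126 µg/mL × 488 mL ÷ 100000 µg/mL = 0.615 mL
thiamine: V = C2·V2/C1 = 1.04 µg/mL × 488 mL ÷ 1110 µg/mL = 0.457 mL
casamino acids: dilute stock: 0.498% ÷ 18.3% × 488 mL = 13.280 mL
monopotassium phosphate: 3.63 g/L × 0.488 L = 1.771 g
Tris base: 10.9 g/L × 0.488 L = 5.319 g
phenol red: 46.6 mg/L × 0.488 L = 22.741 mg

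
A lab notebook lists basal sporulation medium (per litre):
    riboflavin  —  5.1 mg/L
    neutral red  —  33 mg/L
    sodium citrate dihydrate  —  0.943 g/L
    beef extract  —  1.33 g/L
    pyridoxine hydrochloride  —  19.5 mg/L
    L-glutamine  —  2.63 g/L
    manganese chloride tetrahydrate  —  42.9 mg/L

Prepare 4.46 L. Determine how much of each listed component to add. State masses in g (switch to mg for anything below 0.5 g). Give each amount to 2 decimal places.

riboflavin 22.75 mg; neutral red 147.18 mg; sodium citrate dihydrate 4.21 g; beef extract 5.93 g; pyridoxine hydrochloride 86.97 mg; L-glutamine 11.73 g; manganese chloride tetrahydrate 191.33 mg

Working volume: 4.46 L.
riboflavin: 5.1 mg/L × 4.46 L = 22.75 mg
neutral red: 33 mg/L × 4.46 L = 147.18 mg
sodium citrate dihydrate: 0.943 g/L × 4.46 L = 4.21 g
beef extract: 1.33 g/L × 4.46 L = 5.93 g
pyridoxine hydrochloride: 19.5 mg/L × 4.46 L = 86.97 mg
L-glutamine: 2.63 g/L × 4.46 L = 11.73 g
manganese chloride tetrahydrate: 42.9 mg/L × 4.46 L = 191.33 mg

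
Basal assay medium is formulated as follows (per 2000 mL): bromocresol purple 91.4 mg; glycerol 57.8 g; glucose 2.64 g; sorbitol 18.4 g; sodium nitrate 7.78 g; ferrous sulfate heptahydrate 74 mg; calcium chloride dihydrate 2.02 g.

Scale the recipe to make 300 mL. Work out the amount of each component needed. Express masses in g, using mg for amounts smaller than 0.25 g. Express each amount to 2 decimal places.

Scale factor = 300 mL / 2000 mL = 0.15.
bromocresol purple: 91.4 mg × (300 mL / 2000 mL) = 13.71 mg
glycerol: 57.8 g × (300 mL / 2000 mL) = 8.67 g
glucose: 2.64 g × (300 mL / 2000 mL) = 0.40 g
sorbitol: 18.4 g × (300 mL / 2000 mL) = 2.76 g
sodium nitrate: 7.78 g × (300 mL / 2000 mL) = 1.17 g
ferrous sulfate heptahydrate: 74 mg × (300 mL / 2000 mL) = 11.10 mg
calcium chloride dihydrate: 2.02 g × (300 mL / 2000 mL) = 0.30 g

bromocresol purple 13.71 mg; glycerol 8.67 g; glucose 0.40 g; sorbitol 2.76 g; sodium nitrate 1.17 g; ferrous sulfate heptahydrate 11.10 mg; calcium chloride dihydrate 0.30 g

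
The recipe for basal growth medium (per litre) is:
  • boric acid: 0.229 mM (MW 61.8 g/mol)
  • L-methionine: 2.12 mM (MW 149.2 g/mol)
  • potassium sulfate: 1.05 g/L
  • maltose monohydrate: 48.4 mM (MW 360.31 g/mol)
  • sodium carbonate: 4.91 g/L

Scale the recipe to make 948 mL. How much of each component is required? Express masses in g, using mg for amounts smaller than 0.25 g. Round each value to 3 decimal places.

boric acid 13.416 mg; L-methionine 0.300 g; potassium sulfate 0.995 g; maltose monohydrate 16.532 g; sodium carbonate 4.655 g

Working volume: 948 mL = 0.948 L.
boric acid: 0.229 mmol/L × 61.8 mg/mmol × 0.948 L = 13.416 mg
L-methionine: 2.12 mmol/L × 149.2 g/mol × 0.948 L ÷ 1000 = 0.300 g
potassium sulfate: 1.05 g/L × 0.948 L = 0.995 g
maltose monohydrate: 48.4 mmol/L × 360.31 g/mol × 0.948 L ÷ 1000 = 16.532 g
sodium carbonate: 4.91 g/L × 0.948 L = 4.655 g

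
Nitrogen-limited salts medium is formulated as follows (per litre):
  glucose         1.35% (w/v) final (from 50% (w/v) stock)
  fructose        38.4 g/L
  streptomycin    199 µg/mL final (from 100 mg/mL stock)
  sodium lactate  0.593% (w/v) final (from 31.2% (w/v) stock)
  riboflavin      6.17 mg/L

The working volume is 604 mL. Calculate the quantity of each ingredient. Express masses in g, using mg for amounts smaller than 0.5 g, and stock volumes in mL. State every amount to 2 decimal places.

glucose 16.31 mL; fructose 23.19 g; streptomycin 1.20 mL; sodium lactate 11.48 mL; riboflavin 3.73 mg

Target volume = 604 mL = 0.604 L.
glucose: dilute stock: 1.35% ÷ 50% × 604 mL = 16.31 mL
fructose: 38.4 g/L × 0.604 L = 23.19 g
streptomycin: V = C2·V2/C1 = 199 µg/mL × 604 mL ÷ 100000 µg/mL = 1.20 mL
sodium lactate: C1V1 = C2V2 → 0.593% ÷ 31.2% × 604 mL = 11.48 mL
riboflavin: 6.17 mg/L × 0.604 L = 3.73 mg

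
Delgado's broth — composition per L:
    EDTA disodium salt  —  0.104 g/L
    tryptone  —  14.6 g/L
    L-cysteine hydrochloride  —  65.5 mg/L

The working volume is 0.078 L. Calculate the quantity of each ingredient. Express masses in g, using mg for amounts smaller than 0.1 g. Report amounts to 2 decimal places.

EDTA disodium salt 8.11 mg; tryptone 1.14 g; L-cysteine hydrochloride 5.11 mg

Working volume: 0.078 L.
EDTA disodium salt: 0.104 g/L × 0.078 L = 0.008112 g = 8.11 mg
tryptone: 14.6 g/L × 0.078 L = 1.14 g
L-cysteine hydrochloride: 65.5 mg/L × 0.078 L = 5.11 mg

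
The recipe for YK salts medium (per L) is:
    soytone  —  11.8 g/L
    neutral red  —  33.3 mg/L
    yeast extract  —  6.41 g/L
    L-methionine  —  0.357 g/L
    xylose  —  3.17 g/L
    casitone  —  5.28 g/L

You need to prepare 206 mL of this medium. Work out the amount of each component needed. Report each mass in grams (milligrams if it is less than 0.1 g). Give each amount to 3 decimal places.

soytone 2.431 g; neutral red 6.860 mg; yeast extract 1.320 g; L-methionine 73.542 mg; xylose 0.653 g; casitone 1.088 g

Scale factor relative to 1 L: 0.206.
soytone: 11.8 g/L × 0.206 L = 2.431 g
neutral red: 33.3 mg/L × 0.206 L = 6.860 mg
yeast extract: 6.41 g/L × 0.206 L = 1.320 g
L-methionine: 0.357 g/L × 0.206 L = 0.073542 g = 73.542 mg
xylose: 3.17 g/L × 0.206 L = 0.653 g
casitone: 5.28 g/L × 0.206 L = 1.088 g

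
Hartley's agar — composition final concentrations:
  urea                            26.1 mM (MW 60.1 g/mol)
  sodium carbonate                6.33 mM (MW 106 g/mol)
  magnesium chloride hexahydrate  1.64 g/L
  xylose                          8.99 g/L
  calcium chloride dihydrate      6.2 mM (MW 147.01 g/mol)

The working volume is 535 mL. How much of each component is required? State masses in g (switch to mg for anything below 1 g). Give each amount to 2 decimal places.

urea 839.21 mg; sodium carbonate 358.97 mg; magnesium chloride hexahydrate 877.40 mg; xylose 4.81 g; calcium chloride dihydrate 487.63 mg

Scale factor relative to 1 L: 0.535.
urea: 26.1 mmol/L × 60.1 mg/mmol × 0.535 L = 839.21 mg
sodium carbonate: 6.33 mmol/L × 106 mg/mmol × 0.535 L = 358.97 mg
magnesium chloride hexahydrate: 1.64 g/L × 0.535 L = 0.8774 g = 877.40 mg
xylose: 8.99 g/L × 0.535 L = 4.81 g
calcium chloride dihydrate: 6.2 mmol/L × 147.01 mg/mmol × 0.535 L = 487.63 mg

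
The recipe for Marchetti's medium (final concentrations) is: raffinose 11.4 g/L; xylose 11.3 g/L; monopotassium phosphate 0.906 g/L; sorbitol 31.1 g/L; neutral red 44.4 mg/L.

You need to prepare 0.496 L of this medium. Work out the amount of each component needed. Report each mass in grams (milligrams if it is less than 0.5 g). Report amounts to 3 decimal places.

raffinose 5.654 g; xylose 5.605 g; monopotassium phosphate 449.376 mg; sorbitol 15.426 g; neutral red 22.022 mg

Working volume: 0.496 L.
raffinose: 11.4 g/L × 0.496 L = 5.654 g
xylose: 11.3 g/L × 0.496 L = 5.605 g
monopotassium phosphate: 0.906 g/L × 0.496 L = 0.449376 g = 449.376 mg
sorbitol: 31.1 g/L × 0.496 L = 15.426 g
neutral red: 44.4 mg/L × 0.496 L = 22.022 mg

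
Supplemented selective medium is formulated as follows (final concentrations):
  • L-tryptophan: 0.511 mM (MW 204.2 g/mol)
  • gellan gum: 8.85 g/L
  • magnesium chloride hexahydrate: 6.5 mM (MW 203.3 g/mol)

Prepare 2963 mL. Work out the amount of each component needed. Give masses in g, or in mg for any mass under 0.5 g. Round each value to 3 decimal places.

L-tryptophan 309.178 mg; gellan gum 26.223 g; magnesium chloride hexahydrate 3.915 g

Target volume = 2963 mL = 2.963 L.
L-tryptophan: 0.511 mmol/L × 204.2 mg/mmol × 2.963 L = 309.178 mg
gellan gum: 8.85 g/L × 2.963 L = 26.223 g
magnesium chloride hexahydrate: 6.5 mmol/L × 203.3 g/mol × 2.963 L ÷ 1000 = 3.915 g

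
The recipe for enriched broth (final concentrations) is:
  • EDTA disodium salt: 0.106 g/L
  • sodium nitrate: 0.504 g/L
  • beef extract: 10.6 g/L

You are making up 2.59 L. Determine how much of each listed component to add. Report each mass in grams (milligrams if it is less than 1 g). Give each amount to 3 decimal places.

Working volume: 2.59 L.
EDTA disodium salt: 0.106 g/L × 2.59 L = 0.27454 g = 274.540 mg
sodium nitrate: 0.504 g/L × 2.59 L = 1.305 g
beef extract: 10.6 g/L × 2.59 L = 27.454 g

EDTA disodium salt 274.540 mg; sodium nitrate 1.305 g; beef extract 27.454 g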